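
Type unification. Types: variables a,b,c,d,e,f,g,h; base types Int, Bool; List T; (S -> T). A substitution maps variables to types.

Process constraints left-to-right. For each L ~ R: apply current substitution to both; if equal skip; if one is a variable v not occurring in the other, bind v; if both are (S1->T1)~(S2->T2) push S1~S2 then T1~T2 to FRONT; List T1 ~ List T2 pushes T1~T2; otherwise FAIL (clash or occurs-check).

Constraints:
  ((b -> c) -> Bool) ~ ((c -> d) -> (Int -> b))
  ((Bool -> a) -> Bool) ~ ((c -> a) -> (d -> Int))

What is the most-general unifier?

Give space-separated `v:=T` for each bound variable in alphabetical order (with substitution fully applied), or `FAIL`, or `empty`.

Answer: FAIL

Derivation:
step 1: unify ((b -> c) -> Bool) ~ ((c -> d) -> (Int -> b))  [subst: {-} | 1 pending]
  -> decompose arrow: push (b -> c)~(c -> d), Bool~(Int -> b)
step 2: unify (b -> c) ~ (c -> d)  [subst: {-} | 2 pending]
  -> decompose arrow: push b~c, c~d
step 3: unify b ~ c  [subst: {-} | 3 pending]
  bind b := c
step 4: unify c ~ d  [subst: {b:=c} | 2 pending]
  bind c := d
step 5: unify Bool ~ (Int -> d)  [subst: {b:=c, c:=d} | 1 pending]
  clash: Bool vs (Int -> d)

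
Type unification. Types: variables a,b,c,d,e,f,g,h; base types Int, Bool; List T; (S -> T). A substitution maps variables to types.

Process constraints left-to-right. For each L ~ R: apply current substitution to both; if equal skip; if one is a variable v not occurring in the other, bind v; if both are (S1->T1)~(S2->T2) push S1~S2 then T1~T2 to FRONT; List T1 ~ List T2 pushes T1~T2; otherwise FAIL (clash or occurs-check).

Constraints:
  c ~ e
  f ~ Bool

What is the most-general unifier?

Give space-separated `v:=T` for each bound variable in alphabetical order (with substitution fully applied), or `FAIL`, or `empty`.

step 1: unify c ~ e  [subst: {-} | 1 pending]
  bind c := e
step 2: unify f ~ Bool  [subst: {c:=e} | 0 pending]
  bind f := Bool

Answer: c:=e f:=Bool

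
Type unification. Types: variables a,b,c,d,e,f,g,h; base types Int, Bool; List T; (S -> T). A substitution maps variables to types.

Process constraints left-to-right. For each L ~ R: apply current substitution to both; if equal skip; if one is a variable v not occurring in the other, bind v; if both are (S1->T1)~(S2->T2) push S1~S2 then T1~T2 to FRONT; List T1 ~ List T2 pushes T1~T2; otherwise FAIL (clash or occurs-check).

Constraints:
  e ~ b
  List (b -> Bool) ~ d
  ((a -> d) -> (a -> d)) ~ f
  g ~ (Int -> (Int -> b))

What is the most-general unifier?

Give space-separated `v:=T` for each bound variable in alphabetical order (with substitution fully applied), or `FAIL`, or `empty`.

Answer: d:=List (b -> Bool) e:=b f:=((a -> List (b -> Bool)) -> (a -> List (b -> Bool))) g:=(Int -> (Int -> b))

Derivation:
step 1: unify e ~ b  [subst: {-} | 3 pending]
  bind e := b
step 2: unify List (b -> Bool) ~ d  [subst: {e:=b} | 2 pending]
  bind d := List (b -> Bool)
step 3: unify ((a -> List (b -> Bool)) -> (a -> List (b -> Bool))) ~ f  [subst: {e:=b, d:=List (b -> Bool)} | 1 pending]
  bind f := ((a -> List (b -> Bool)) -> (a -> List (b -> Bool)))
step 4: unify g ~ (Int -> (Int -> b))  [subst: {e:=b, d:=List (b -> Bool), f:=((a -> List (b -> Bool)) -> (a -> List (b -> Bool)))} | 0 pending]
  bind g := (Int -> (Int -> b))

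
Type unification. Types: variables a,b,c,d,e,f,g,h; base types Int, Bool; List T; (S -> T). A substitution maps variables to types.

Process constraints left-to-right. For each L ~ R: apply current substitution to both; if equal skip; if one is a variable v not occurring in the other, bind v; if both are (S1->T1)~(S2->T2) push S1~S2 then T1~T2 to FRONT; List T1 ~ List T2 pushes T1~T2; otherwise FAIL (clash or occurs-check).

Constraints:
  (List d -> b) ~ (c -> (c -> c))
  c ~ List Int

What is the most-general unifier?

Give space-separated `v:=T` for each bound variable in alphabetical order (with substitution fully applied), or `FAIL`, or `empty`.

Answer: b:=(List Int -> List Int) c:=List Int d:=Int

Derivation:
step 1: unify (List d -> b) ~ (c -> (c -> c))  [subst: {-} | 1 pending]
  -> decompose arrow: push List d~c, b~(c -> c)
step 2: unify List d ~ c  [subst: {-} | 2 pending]
  bind c := List d
step 3: unify b ~ (List d -> List d)  [subst: {c:=List d} | 1 pending]
  bind b := (List d -> List d)
step 4: unify List d ~ List Int  [subst: {c:=List d, b:=(List d -> List d)} | 0 pending]
  -> decompose List: push d~Int
step 5: unify d ~ Int  [subst: {c:=List d, b:=(List d -> List d)} | 0 pending]
  bind d := Int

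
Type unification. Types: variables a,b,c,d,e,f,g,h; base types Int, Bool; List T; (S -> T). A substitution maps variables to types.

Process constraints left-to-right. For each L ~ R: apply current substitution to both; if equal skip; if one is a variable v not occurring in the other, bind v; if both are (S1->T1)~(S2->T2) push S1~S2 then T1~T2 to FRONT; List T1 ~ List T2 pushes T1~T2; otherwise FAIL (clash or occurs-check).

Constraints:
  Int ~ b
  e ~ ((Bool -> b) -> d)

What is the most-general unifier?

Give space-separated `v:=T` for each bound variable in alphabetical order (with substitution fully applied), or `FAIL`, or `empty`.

step 1: unify Int ~ b  [subst: {-} | 1 pending]
  bind b := Int
step 2: unify e ~ ((Bool -> Int) -> d)  [subst: {b:=Int} | 0 pending]
  bind e := ((Bool -> Int) -> d)

Answer: b:=Int e:=((Bool -> Int) -> d)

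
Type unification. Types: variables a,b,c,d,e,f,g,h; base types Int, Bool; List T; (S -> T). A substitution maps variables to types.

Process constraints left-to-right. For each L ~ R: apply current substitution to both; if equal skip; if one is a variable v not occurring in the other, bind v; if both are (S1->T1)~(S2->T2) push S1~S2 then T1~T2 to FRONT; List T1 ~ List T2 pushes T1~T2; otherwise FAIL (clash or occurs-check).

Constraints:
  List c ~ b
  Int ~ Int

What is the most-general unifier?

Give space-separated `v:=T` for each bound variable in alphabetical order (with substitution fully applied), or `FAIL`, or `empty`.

Answer: b:=List c

Derivation:
step 1: unify List c ~ b  [subst: {-} | 1 pending]
  bind b := List c
step 2: unify Int ~ Int  [subst: {b:=List c} | 0 pending]
  -> identical, skip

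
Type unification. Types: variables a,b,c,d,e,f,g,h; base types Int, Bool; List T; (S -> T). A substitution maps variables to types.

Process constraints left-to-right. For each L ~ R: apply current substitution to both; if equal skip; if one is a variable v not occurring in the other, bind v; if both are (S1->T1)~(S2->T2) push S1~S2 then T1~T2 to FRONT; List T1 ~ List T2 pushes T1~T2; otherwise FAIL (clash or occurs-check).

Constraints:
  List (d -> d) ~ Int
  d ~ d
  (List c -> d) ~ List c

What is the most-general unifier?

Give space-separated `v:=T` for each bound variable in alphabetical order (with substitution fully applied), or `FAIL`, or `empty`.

Answer: FAIL

Derivation:
step 1: unify List (d -> d) ~ Int  [subst: {-} | 2 pending]
  clash: List (d -> d) vs Int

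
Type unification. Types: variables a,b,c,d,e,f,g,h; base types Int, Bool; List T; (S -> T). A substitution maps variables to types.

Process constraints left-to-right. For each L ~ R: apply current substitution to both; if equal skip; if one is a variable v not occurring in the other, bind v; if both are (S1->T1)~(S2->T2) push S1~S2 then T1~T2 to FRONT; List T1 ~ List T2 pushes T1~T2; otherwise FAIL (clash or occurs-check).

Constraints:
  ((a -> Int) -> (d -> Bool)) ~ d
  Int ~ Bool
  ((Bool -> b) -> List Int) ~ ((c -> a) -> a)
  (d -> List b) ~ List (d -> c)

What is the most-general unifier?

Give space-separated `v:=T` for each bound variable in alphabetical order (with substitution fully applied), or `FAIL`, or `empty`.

step 1: unify ((a -> Int) -> (d -> Bool)) ~ d  [subst: {-} | 3 pending]
  occurs-check fail

Answer: FAIL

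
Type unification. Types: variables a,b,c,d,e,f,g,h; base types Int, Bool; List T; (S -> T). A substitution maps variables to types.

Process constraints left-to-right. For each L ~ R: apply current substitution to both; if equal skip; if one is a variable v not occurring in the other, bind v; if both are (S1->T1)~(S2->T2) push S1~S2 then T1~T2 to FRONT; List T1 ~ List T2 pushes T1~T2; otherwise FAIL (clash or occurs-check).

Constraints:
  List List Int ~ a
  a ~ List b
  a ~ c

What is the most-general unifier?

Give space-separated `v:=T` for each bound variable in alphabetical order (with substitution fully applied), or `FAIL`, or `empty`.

step 1: unify List List Int ~ a  [subst: {-} | 2 pending]
  bind a := List List Int
step 2: unify List List Int ~ List b  [subst: {a:=List List Int} | 1 pending]
  -> decompose List: push List Int~b
step 3: unify List Int ~ b  [subst: {a:=List List Int} | 1 pending]
  bind b := List Int
step 4: unify List List Int ~ c  [subst: {a:=List List Int, b:=List Int} | 0 pending]
  bind c := List List Int

Answer: a:=List List Int b:=List Int c:=List List Int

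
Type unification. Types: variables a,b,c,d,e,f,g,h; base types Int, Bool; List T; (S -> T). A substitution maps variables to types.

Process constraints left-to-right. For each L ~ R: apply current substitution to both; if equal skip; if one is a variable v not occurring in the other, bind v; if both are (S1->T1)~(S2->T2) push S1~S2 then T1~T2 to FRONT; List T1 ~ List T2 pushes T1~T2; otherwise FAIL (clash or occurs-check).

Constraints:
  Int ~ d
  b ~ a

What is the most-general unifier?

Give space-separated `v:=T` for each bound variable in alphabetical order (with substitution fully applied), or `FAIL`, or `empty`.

step 1: unify Int ~ d  [subst: {-} | 1 pending]
  bind d := Int
step 2: unify b ~ a  [subst: {d:=Int} | 0 pending]
  bind b := a

Answer: b:=a d:=Int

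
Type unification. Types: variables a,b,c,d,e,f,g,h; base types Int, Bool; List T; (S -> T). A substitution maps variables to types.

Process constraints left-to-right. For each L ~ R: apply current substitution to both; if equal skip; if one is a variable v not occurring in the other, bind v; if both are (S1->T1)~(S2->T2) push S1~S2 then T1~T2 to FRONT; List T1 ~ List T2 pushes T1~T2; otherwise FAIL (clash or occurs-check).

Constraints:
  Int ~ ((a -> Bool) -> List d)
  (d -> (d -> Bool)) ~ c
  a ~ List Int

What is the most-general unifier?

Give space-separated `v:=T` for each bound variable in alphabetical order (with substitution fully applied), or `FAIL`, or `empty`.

Answer: FAIL

Derivation:
step 1: unify Int ~ ((a -> Bool) -> List d)  [subst: {-} | 2 pending]
  clash: Int vs ((a -> Bool) -> List d)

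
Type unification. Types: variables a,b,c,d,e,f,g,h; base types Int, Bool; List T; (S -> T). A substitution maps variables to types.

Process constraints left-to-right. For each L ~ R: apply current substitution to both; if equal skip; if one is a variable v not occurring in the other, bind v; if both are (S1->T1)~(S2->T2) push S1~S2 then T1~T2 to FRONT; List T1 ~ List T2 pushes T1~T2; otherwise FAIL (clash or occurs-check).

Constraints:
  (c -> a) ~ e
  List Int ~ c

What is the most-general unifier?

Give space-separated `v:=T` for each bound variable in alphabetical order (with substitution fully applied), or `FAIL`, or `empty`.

Answer: c:=List Int e:=(List Int -> a)

Derivation:
step 1: unify (c -> a) ~ e  [subst: {-} | 1 pending]
  bind e := (c -> a)
step 2: unify List Int ~ c  [subst: {e:=(c -> a)} | 0 pending]
  bind c := List Int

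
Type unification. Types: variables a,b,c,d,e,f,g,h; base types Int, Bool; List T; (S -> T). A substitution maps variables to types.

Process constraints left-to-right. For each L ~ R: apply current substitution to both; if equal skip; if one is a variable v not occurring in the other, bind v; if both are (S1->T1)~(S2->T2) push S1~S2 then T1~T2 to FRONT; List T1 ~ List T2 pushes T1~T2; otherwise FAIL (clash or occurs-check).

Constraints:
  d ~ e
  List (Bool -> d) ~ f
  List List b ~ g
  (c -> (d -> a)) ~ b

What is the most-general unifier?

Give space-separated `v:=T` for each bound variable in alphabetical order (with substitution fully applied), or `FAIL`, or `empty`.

step 1: unify d ~ e  [subst: {-} | 3 pending]
  bind d := e
step 2: unify List (Bool -> e) ~ f  [subst: {d:=e} | 2 pending]
  bind f := List (Bool -> e)
step 3: unify List List b ~ g  [subst: {d:=e, f:=List (Bool -> e)} | 1 pending]
  bind g := List List b
step 4: unify (c -> (e -> a)) ~ b  [subst: {d:=e, f:=List (Bool -> e), g:=List List b} | 0 pending]
  bind b := (c -> (e -> a))

Answer: b:=(c -> (e -> a)) d:=e f:=List (Bool -> e) g:=List List (c -> (e -> a))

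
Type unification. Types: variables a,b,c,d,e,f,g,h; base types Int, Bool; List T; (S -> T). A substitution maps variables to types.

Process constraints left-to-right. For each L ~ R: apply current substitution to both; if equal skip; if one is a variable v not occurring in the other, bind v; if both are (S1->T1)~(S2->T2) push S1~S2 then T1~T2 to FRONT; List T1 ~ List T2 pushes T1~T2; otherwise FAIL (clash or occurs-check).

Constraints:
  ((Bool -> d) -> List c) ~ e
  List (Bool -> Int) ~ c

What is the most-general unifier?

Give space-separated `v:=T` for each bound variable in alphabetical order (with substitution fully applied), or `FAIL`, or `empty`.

step 1: unify ((Bool -> d) -> List c) ~ e  [subst: {-} | 1 pending]
  bind e := ((Bool -> d) -> List c)
step 2: unify List (Bool -> Int) ~ c  [subst: {e:=((Bool -> d) -> List c)} | 0 pending]
  bind c := List (Bool -> Int)

Answer: c:=List (Bool -> Int) e:=((Bool -> d) -> List List (Bool -> Int))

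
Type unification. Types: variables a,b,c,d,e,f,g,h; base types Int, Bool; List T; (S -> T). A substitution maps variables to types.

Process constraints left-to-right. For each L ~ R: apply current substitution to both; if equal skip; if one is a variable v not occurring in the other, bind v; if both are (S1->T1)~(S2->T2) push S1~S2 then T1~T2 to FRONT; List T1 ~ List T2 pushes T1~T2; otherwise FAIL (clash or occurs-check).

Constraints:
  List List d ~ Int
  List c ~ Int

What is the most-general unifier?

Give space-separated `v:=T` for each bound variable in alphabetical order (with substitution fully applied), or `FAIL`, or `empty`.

Answer: FAIL

Derivation:
step 1: unify List List d ~ Int  [subst: {-} | 1 pending]
  clash: List List d vs Int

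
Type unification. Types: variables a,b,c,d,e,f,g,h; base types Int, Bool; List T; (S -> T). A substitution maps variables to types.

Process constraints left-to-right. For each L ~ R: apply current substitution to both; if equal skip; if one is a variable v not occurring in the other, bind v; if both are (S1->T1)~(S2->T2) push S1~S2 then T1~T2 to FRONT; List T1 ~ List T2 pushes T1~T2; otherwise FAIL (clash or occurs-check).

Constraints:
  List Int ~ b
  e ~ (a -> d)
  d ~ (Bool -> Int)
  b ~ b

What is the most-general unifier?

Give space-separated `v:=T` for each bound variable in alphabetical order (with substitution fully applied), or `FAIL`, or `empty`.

step 1: unify List Int ~ b  [subst: {-} | 3 pending]
  bind b := List Int
step 2: unify e ~ (a -> d)  [subst: {b:=List Int} | 2 pending]
  bind e := (a -> d)
step 3: unify d ~ (Bool -> Int)  [subst: {b:=List Int, e:=(a -> d)} | 1 pending]
  bind d := (Bool -> Int)
step 4: unify List Int ~ List Int  [subst: {b:=List Int, e:=(a -> d), d:=(Bool -> Int)} | 0 pending]
  -> identical, skip

Answer: b:=List Int d:=(Bool -> Int) e:=(a -> (Bool -> Int))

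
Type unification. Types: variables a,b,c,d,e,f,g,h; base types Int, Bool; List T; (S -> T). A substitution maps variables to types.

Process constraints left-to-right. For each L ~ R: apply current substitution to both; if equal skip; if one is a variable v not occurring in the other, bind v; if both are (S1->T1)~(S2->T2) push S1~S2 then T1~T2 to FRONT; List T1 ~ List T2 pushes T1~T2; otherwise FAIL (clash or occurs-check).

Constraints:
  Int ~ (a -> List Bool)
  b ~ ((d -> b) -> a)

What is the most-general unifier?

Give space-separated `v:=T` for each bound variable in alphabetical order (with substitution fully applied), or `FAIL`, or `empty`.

Answer: FAIL

Derivation:
step 1: unify Int ~ (a -> List Bool)  [subst: {-} | 1 pending]
  clash: Int vs (a -> List Bool)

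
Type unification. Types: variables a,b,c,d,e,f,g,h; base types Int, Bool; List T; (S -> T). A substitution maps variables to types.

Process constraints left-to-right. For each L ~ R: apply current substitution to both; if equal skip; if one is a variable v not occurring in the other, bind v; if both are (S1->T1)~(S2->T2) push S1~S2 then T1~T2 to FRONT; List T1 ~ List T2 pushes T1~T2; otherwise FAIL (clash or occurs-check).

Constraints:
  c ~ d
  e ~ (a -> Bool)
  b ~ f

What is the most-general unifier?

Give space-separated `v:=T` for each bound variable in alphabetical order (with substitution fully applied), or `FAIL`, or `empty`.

step 1: unify c ~ d  [subst: {-} | 2 pending]
  bind c := d
step 2: unify e ~ (a -> Bool)  [subst: {c:=d} | 1 pending]
  bind e := (a -> Bool)
step 3: unify b ~ f  [subst: {c:=d, e:=(a -> Bool)} | 0 pending]
  bind b := f

Answer: b:=f c:=d e:=(a -> Bool)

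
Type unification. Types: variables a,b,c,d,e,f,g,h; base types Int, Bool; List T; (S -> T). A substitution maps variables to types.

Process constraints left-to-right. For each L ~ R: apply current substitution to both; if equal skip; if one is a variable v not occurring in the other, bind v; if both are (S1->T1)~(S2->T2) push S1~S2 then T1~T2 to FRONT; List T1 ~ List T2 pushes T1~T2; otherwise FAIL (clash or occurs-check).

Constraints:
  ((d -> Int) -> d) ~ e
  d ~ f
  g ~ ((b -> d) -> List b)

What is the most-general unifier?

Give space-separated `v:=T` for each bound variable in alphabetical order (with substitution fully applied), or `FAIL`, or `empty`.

step 1: unify ((d -> Int) -> d) ~ e  [subst: {-} | 2 pending]
  bind e := ((d -> Int) -> d)
step 2: unify d ~ f  [subst: {e:=((d -> Int) -> d)} | 1 pending]
  bind d := f
step 3: unify g ~ ((b -> f) -> List b)  [subst: {e:=((d -> Int) -> d), d:=f} | 0 pending]
  bind g := ((b -> f) -> List b)

Answer: d:=f e:=((f -> Int) -> f) g:=((b -> f) -> List b)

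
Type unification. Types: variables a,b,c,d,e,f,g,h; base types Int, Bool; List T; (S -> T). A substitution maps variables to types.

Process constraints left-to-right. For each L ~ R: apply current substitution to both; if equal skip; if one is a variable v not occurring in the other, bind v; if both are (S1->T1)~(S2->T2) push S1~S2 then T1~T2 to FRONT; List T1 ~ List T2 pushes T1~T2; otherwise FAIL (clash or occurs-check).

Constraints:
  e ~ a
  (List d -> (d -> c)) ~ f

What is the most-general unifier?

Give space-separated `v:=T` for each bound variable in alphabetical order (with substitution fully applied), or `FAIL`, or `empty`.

step 1: unify e ~ a  [subst: {-} | 1 pending]
  bind e := a
step 2: unify (List d -> (d -> c)) ~ f  [subst: {e:=a} | 0 pending]
  bind f := (List d -> (d -> c))

Answer: e:=a f:=(List d -> (d -> c))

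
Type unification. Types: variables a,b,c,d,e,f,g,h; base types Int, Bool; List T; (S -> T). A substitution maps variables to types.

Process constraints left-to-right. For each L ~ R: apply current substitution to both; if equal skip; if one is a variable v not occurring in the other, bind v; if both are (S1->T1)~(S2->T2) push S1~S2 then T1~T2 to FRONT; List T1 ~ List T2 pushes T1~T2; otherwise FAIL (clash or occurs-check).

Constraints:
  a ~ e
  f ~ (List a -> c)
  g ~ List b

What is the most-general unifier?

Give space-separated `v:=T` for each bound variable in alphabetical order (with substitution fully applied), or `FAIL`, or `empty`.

step 1: unify a ~ e  [subst: {-} | 2 pending]
  bind a := e
step 2: unify f ~ (List e -> c)  [subst: {a:=e} | 1 pending]
  bind f := (List e -> c)
step 3: unify g ~ List b  [subst: {a:=e, f:=(List e -> c)} | 0 pending]
  bind g := List b

Answer: a:=e f:=(List e -> c) g:=List b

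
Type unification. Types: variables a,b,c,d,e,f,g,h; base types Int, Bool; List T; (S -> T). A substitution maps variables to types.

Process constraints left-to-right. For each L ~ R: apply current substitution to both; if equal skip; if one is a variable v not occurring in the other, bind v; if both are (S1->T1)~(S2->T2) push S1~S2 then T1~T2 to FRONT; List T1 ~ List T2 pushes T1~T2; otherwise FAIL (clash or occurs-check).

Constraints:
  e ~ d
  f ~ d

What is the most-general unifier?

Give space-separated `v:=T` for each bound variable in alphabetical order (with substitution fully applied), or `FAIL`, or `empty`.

step 1: unify e ~ d  [subst: {-} | 1 pending]
  bind e := d
step 2: unify f ~ d  [subst: {e:=d} | 0 pending]
  bind f := d

Answer: e:=d f:=d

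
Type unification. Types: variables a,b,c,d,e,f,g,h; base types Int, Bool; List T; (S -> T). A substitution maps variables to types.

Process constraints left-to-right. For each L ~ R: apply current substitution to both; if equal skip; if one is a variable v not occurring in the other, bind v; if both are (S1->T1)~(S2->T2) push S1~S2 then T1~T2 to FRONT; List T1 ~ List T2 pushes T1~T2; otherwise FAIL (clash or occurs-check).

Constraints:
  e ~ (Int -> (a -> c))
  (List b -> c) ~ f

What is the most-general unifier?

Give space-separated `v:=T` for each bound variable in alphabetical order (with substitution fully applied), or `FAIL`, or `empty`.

Answer: e:=(Int -> (a -> c)) f:=(List b -> c)

Derivation:
step 1: unify e ~ (Int -> (a -> c))  [subst: {-} | 1 pending]
  bind e := (Int -> (a -> c))
step 2: unify (List b -> c) ~ f  [subst: {e:=(Int -> (a -> c))} | 0 pending]
  bind f := (List b -> c)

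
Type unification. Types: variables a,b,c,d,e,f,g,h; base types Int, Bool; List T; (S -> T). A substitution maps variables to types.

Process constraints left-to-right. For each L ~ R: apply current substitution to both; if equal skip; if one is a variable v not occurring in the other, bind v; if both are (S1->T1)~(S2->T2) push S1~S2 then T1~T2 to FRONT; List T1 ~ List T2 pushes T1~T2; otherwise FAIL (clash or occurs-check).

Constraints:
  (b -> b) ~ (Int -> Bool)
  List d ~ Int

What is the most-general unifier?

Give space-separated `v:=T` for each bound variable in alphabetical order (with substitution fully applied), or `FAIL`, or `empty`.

step 1: unify (b -> b) ~ (Int -> Bool)  [subst: {-} | 1 pending]
  -> decompose arrow: push b~Int, b~Bool
step 2: unify b ~ Int  [subst: {-} | 2 pending]
  bind b := Int
step 3: unify Int ~ Bool  [subst: {b:=Int} | 1 pending]
  clash: Int vs Bool

Answer: FAIL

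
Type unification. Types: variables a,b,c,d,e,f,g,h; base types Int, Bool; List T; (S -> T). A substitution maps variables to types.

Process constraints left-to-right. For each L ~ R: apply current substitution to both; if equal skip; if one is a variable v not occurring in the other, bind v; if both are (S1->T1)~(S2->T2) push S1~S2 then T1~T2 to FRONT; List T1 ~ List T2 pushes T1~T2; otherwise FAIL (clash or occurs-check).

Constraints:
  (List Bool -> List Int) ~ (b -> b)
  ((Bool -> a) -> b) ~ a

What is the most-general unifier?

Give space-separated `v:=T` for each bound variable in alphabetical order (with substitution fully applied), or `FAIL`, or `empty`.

Answer: FAIL

Derivation:
step 1: unify (List Bool -> List Int) ~ (b -> b)  [subst: {-} | 1 pending]
  -> decompose arrow: push List Bool~b, List Int~b
step 2: unify List Bool ~ b  [subst: {-} | 2 pending]
  bind b := List Bool
step 3: unify List Int ~ List Bool  [subst: {b:=List Bool} | 1 pending]
  -> decompose List: push Int~Bool
step 4: unify Int ~ Bool  [subst: {b:=List Bool} | 1 pending]
  clash: Int vs Bool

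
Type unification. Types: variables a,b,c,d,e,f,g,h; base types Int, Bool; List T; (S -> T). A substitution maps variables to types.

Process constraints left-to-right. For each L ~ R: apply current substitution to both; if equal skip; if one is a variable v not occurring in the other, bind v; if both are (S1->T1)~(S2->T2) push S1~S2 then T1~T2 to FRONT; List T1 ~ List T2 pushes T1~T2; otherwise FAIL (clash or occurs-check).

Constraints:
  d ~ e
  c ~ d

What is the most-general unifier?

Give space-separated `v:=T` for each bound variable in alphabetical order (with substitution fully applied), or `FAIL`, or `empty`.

step 1: unify d ~ e  [subst: {-} | 1 pending]
  bind d := e
step 2: unify c ~ e  [subst: {d:=e} | 0 pending]
  bind c := e

Answer: c:=e d:=e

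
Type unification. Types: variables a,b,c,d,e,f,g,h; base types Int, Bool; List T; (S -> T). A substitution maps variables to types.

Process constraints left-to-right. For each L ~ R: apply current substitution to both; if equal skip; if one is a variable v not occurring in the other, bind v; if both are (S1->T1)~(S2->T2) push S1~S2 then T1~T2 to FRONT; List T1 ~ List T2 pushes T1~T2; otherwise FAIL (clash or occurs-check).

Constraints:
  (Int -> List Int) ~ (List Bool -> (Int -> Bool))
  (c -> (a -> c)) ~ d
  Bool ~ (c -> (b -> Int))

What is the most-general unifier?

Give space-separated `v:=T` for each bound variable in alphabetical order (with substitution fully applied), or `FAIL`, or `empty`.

step 1: unify (Int -> List Int) ~ (List Bool -> (Int -> Bool))  [subst: {-} | 2 pending]
  -> decompose arrow: push Int~List Bool, List Int~(Int -> Bool)
step 2: unify Int ~ List Bool  [subst: {-} | 3 pending]
  clash: Int vs List Bool

Answer: FAIL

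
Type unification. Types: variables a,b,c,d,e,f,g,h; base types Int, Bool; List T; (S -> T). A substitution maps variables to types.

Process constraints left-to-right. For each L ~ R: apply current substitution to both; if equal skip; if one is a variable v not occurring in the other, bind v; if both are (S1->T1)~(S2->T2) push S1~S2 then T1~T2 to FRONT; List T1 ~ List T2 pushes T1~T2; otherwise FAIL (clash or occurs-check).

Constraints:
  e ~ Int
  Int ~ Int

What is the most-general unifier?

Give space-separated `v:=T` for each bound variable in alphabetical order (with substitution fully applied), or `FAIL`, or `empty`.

step 1: unify e ~ Int  [subst: {-} | 1 pending]
  bind e := Int
step 2: unify Int ~ Int  [subst: {e:=Int} | 0 pending]
  -> identical, skip

Answer: e:=Int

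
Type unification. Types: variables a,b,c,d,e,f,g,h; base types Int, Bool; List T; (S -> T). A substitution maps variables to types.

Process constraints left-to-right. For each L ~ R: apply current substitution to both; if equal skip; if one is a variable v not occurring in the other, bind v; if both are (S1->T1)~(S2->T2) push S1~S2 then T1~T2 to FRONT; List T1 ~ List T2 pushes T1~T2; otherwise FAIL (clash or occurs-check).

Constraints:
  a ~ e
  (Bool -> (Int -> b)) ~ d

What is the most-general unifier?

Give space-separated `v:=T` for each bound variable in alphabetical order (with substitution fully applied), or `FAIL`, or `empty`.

Answer: a:=e d:=(Bool -> (Int -> b))

Derivation:
step 1: unify a ~ e  [subst: {-} | 1 pending]
  bind a := e
step 2: unify (Bool -> (Int -> b)) ~ d  [subst: {a:=e} | 0 pending]
  bind d := (Bool -> (Int -> b))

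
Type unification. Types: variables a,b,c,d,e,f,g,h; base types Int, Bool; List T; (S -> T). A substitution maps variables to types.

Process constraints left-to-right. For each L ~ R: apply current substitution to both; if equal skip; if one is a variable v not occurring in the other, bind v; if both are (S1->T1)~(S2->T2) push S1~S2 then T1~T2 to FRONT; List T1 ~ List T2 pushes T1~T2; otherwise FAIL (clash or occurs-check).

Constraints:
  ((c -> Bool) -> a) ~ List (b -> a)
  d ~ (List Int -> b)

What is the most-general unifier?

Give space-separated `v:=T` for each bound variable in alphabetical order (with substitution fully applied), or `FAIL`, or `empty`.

step 1: unify ((c -> Bool) -> a) ~ List (b -> a)  [subst: {-} | 1 pending]
  clash: ((c -> Bool) -> a) vs List (b -> a)

Answer: FAIL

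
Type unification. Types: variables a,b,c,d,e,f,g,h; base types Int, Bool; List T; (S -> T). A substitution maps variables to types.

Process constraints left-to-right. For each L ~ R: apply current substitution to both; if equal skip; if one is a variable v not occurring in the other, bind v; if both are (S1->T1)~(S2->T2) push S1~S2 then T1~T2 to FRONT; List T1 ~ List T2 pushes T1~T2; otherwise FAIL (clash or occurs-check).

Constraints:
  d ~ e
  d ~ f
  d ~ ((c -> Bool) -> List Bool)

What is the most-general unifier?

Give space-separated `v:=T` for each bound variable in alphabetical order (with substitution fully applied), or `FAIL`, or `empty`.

step 1: unify d ~ e  [subst: {-} | 2 pending]
  bind d := e
step 2: unify e ~ f  [subst: {d:=e} | 1 pending]
  bind e := f
step 3: unify f ~ ((c -> Bool) -> List Bool)  [subst: {d:=e, e:=f} | 0 pending]
  bind f := ((c -> Bool) -> List Bool)

Answer: d:=((c -> Bool) -> List Bool) e:=((c -> Bool) -> List Bool) f:=((c -> Bool) -> List Bool)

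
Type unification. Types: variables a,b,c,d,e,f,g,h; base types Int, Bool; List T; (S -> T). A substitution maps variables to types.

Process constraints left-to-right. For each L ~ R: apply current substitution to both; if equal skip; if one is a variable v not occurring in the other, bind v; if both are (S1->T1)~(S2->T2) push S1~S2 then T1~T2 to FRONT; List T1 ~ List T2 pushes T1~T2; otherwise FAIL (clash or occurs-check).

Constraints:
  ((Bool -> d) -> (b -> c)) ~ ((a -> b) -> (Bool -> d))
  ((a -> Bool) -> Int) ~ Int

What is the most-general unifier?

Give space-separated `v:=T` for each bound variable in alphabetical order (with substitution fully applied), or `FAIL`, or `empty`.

step 1: unify ((Bool -> d) -> (b -> c)) ~ ((a -> b) -> (Bool -> d))  [subst: {-} | 1 pending]
  -> decompose arrow: push (Bool -> d)~(a -> b), (b -> c)~(Bool -> d)
step 2: unify (Bool -> d) ~ (a -> b)  [subst: {-} | 2 pending]
  -> decompose arrow: push Bool~a, d~b
step 3: unify Bool ~ a  [subst: {-} | 3 pending]
  bind a := Bool
step 4: unify d ~ b  [subst: {a:=Bool} | 2 pending]
  bind d := b
step 5: unify (b -> c) ~ (Bool -> b)  [subst: {a:=Bool, d:=b} | 1 pending]
  -> decompose arrow: push b~Bool, c~b
step 6: unify b ~ Bool  [subst: {a:=Bool, d:=b} | 2 pending]
  bind b := Bool
step 7: unify c ~ Bool  [subst: {a:=Bool, d:=b, b:=Bool} | 1 pending]
  bind c := Bool
step 8: unify ((Bool -> Bool) -> Int) ~ Int  [subst: {a:=Bool, d:=b, b:=Bool, c:=Bool} | 0 pending]
  clash: ((Bool -> Bool) -> Int) vs Int

Answer: FAIL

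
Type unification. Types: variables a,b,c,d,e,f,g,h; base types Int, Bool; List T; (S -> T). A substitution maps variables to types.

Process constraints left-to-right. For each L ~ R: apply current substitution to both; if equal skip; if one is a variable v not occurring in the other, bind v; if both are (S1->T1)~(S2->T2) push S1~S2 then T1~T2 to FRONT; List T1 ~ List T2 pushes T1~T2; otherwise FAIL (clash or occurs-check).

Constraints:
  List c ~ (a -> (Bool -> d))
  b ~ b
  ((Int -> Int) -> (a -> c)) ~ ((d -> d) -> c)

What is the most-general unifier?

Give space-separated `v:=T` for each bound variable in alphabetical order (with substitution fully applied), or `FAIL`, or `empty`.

Answer: FAIL

Derivation:
step 1: unify List c ~ (a -> (Bool -> d))  [subst: {-} | 2 pending]
  clash: List c vs (a -> (Bool -> d))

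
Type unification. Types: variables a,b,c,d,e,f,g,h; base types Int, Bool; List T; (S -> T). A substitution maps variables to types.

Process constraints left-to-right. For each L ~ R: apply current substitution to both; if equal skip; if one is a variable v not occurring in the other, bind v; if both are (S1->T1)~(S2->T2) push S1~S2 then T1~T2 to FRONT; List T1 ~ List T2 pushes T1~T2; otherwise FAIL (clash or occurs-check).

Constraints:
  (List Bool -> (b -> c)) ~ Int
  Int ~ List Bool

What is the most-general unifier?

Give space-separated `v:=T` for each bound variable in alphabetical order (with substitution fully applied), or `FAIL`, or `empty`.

step 1: unify (List Bool -> (b -> c)) ~ Int  [subst: {-} | 1 pending]
  clash: (List Bool -> (b -> c)) vs Int

Answer: FAIL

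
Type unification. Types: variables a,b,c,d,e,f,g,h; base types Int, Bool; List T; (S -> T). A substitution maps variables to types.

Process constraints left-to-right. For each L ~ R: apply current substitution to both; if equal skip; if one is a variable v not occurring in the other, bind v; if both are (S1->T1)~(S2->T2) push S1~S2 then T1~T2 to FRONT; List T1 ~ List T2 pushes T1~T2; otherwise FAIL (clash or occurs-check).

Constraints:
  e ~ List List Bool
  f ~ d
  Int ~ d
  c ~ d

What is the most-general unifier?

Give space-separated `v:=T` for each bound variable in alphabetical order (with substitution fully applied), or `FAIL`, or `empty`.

Answer: c:=Int d:=Int e:=List List Bool f:=Int

Derivation:
step 1: unify e ~ List List Bool  [subst: {-} | 3 pending]
  bind e := List List Bool
step 2: unify f ~ d  [subst: {e:=List List Bool} | 2 pending]
  bind f := d
step 3: unify Int ~ d  [subst: {e:=List List Bool, f:=d} | 1 pending]
  bind d := Int
step 4: unify c ~ Int  [subst: {e:=List List Bool, f:=d, d:=Int} | 0 pending]
  bind c := Int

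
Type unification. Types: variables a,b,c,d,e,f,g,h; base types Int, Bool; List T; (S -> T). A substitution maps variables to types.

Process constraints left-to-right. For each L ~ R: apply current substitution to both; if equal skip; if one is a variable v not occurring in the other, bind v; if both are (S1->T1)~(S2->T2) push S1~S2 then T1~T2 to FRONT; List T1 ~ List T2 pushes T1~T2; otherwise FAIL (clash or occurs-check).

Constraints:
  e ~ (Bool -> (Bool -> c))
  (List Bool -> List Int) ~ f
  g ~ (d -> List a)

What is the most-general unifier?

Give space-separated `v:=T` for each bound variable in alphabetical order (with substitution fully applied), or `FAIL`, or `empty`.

Answer: e:=(Bool -> (Bool -> c)) f:=(List Bool -> List Int) g:=(d -> List a)

Derivation:
step 1: unify e ~ (Bool -> (Bool -> c))  [subst: {-} | 2 pending]
  bind e := (Bool -> (Bool -> c))
step 2: unify (List Bool -> List Int) ~ f  [subst: {e:=(Bool -> (Bool -> c))} | 1 pending]
  bind f := (List Bool -> List Int)
step 3: unify g ~ (d -> List a)  [subst: {e:=(Bool -> (Bool -> c)), f:=(List Bool -> List Int)} | 0 pending]
  bind g := (d -> List a)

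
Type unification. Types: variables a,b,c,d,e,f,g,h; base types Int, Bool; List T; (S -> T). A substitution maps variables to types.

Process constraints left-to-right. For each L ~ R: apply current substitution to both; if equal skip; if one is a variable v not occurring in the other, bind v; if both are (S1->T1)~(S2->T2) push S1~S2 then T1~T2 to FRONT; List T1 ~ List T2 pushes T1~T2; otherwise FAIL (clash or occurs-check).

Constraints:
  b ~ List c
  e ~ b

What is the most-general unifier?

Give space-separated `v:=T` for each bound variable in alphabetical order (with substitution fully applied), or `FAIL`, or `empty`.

Answer: b:=List c e:=List c

Derivation:
step 1: unify b ~ List c  [subst: {-} | 1 pending]
  bind b := List c
step 2: unify e ~ List c  [subst: {b:=List c} | 0 pending]
  bind e := List c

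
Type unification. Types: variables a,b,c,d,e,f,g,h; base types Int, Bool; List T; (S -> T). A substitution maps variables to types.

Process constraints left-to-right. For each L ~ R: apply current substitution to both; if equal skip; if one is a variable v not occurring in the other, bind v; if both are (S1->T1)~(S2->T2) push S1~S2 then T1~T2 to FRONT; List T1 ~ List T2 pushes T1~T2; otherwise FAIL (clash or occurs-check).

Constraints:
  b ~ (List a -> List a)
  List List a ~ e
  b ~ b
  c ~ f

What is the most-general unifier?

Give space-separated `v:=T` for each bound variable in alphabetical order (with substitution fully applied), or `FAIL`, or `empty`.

Answer: b:=(List a -> List a) c:=f e:=List List a

Derivation:
step 1: unify b ~ (List a -> List a)  [subst: {-} | 3 pending]
  bind b := (List a -> List a)
step 2: unify List List a ~ e  [subst: {b:=(List a -> List a)} | 2 pending]
  bind e := List List a
step 3: unify (List a -> List a) ~ (List a -> List a)  [subst: {b:=(List a -> List a), e:=List List a} | 1 pending]
  -> identical, skip
step 4: unify c ~ f  [subst: {b:=(List a -> List a), e:=List List a} | 0 pending]
  bind c := f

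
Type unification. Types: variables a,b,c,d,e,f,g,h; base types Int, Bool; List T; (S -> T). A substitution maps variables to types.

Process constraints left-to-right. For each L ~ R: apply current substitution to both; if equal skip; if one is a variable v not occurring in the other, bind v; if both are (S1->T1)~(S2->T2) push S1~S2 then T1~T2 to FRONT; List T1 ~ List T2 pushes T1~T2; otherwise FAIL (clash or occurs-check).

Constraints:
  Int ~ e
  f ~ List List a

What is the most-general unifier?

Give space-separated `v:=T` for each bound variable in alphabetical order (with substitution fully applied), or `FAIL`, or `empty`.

step 1: unify Int ~ e  [subst: {-} | 1 pending]
  bind e := Int
step 2: unify f ~ List List a  [subst: {e:=Int} | 0 pending]
  bind f := List List a

Answer: e:=Int f:=List List a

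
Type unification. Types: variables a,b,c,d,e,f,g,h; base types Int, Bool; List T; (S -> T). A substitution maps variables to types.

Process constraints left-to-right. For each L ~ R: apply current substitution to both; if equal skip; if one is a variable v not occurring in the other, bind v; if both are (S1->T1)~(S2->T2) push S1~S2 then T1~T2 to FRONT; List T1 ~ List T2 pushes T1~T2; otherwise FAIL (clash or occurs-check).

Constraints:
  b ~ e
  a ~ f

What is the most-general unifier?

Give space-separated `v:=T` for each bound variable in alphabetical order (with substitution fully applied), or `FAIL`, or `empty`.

Answer: a:=f b:=e

Derivation:
step 1: unify b ~ e  [subst: {-} | 1 pending]
  bind b := e
step 2: unify a ~ f  [subst: {b:=e} | 0 pending]
  bind a := f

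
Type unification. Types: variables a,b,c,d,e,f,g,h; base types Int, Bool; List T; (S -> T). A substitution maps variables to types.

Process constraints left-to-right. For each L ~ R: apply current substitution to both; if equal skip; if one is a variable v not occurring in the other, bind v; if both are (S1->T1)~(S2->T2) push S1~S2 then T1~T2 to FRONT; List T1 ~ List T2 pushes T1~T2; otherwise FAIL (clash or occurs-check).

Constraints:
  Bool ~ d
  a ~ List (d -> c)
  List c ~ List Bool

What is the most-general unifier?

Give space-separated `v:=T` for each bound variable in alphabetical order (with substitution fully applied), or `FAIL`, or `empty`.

Answer: a:=List (Bool -> Bool) c:=Bool d:=Bool

Derivation:
step 1: unify Bool ~ d  [subst: {-} | 2 pending]
  bind d := Bool
step 2: unify a ~ List (Bool -> c)  [subst: {d:=Bool} | 1 pending]
  bind a := List (Bool -> c)
step 3: unify List c ~ List Bool  [subst: {d:=Bool, a:=List (Bool -> c)} | 0 pending]
  -> decompose List: push c~Bool
step 4: unify c ~ Bool  [subst: {d:=Bool, a:=List (Bool -> c)} | 0 pending]
  bind c := Bool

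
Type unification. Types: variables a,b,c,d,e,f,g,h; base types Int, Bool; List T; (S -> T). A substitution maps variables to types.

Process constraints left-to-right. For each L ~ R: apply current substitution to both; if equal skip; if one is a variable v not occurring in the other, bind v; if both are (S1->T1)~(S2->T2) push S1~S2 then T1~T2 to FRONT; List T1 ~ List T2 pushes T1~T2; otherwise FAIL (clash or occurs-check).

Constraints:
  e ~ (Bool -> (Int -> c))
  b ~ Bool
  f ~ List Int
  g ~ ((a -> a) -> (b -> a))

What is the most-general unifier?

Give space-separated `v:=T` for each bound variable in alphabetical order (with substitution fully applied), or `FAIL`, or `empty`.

step 1: unify e ~ (Bool -> (Int -> c))  [subst: {-} | 3 pending]
  bind e := (Bool -> (Int -> c))
step 2: unify b ~ Bool  [subst: {e:=(Bool -> (Int -> c))} | 2 pending]
  bind b := Bool
step 3: unify f ~ List Int  [subst: {e:=(Bool -> (Int -> c)), b:=Bool} | 1 pending]
  bind f := List Int
step 4: unify g ~ ((a -> a) -> (Bool -> a))  [subst: {e:=(Bool -> (Int -> c)), b:=Bool, f:=List Int} | 0 pending]
  bind g := ((a -> a) -> (Bool -> a))

Answer: b:=Bool e:=(Bool -> (Int -> c)) f:=List Int g:=((a -> a) -> (Bool -> a))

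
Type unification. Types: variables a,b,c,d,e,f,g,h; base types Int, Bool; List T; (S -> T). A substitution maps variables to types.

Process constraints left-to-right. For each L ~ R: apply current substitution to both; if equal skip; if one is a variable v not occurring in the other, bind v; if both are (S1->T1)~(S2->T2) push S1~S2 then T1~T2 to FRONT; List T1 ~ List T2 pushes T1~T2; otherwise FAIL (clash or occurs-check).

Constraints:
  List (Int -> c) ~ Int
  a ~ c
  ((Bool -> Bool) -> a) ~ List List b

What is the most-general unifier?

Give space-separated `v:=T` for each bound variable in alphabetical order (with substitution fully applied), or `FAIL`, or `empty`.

step 1: unify List (Int -> c) ~ Int  [subst: {-} | 2 pending]
  clash: List (Int -> c) vs Int

Answer: FAIL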